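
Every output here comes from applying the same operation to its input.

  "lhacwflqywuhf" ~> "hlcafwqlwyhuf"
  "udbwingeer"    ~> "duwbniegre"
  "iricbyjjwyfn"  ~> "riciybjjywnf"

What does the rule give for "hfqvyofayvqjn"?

The pattern: swap each adjacent pair of characters (1↔2, 3↔4, ...).
Doing the same to "hfqvyofayvqjn": "fhvqoyafvyjqn".

fhvqoyafvyjqn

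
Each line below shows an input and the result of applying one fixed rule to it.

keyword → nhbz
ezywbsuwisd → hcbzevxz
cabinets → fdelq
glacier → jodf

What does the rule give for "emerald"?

hphu

Rule — shift every letter 3 places forward in the alphabet (wrapping around), then delete the last 3 characters.
Applying both steps to "emerald": "hphudog", then "hphu".
(Check on "keyword": → "nhbzrug" → "nhbz" ✓)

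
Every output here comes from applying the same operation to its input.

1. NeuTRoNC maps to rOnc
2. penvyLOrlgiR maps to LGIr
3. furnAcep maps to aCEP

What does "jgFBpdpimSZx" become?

MszX

The transformation: flip the case of every letter, then keep only the last 4 characters.
Starting from "jgFBpdpimSZx": after the first operation, "JGfbPDPIMszX"; after the second, "MszX".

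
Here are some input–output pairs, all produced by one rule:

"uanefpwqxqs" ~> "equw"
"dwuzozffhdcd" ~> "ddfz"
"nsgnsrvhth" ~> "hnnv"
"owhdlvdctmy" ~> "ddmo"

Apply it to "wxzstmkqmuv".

ksuw

The pattern: keep one character in every 3, starting at position 1 (positions 1st, 4th, 7th, ...), then sort the characters into alphabetical order.
Working it through for "wxzstmkqmuv": intermediate "wsku", final "ksuw".
(Check on "nsgnsrvhth": → "nnvh" → "hnnv" ✓)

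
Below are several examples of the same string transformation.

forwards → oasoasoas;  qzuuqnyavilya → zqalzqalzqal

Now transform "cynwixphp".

yihyihyih

In each case the input is transformed by: keep one character in every 3, starting at position 2 (positions 2nd, 5th, 8th, ...), then write the whole string 3 times in a row.
"cynwixphp" → "yih" → "yihyihyih".
(Check on "qzuuqnyavilya": → "zqal" → "zqalzqalzqal" ✓)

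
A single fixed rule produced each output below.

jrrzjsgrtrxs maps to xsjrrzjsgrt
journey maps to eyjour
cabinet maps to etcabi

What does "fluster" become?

Each output is the input with this applied: move the last 2 characters to the front (rotate right by 2), then delete the last character.
On "fluster": the first step gives "erflust", and the second then gives "erflus".
(Check on "jrrzjsgrtrxs": → "xsjrrzjsgrtr" → "xsjrrzjsgrt" ✓)

erflus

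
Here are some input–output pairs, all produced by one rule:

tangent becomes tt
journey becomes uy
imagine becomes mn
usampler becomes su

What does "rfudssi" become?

The transformation: sort the characters into alphabetical order, then keep only the last 2 characters.
"rfudssi" → "dfirssu" → "su".

su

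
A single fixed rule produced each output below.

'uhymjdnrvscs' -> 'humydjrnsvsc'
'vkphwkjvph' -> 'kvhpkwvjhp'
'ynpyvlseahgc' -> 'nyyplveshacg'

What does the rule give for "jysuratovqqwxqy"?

The transformation: swap each adjacent pair of characters (1↔2, 3↔4, ...).
For "jysuratovqqwxqy" the result is "yjusarotqvwqqxy".

yjusarotqvwqqxy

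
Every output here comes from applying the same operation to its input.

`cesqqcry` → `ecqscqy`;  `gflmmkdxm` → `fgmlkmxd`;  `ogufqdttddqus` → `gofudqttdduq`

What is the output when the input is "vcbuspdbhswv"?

The pattern: swap each adjacent pair of characters (1↔2, 3↔4, ...), then delete the last character.
For "vcbuspdbhswv" the result is "cvubpsbdshv".

cvubpsbdshv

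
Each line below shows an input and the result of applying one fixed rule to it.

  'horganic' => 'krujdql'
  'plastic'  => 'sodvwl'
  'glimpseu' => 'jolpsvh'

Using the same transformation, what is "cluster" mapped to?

Looking at the pairs, the operation is to delete the last character, then shift every letter 3 places forward in the alphabet (wrapping around).
On "cluster": the first step gives "cluste", and the second then gives "foxvwh".

foxvwh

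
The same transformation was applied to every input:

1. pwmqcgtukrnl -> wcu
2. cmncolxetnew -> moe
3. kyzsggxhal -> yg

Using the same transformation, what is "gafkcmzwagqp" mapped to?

In each case the input is transformed by: delete the last 3 characters, then keep one character in every 3, starting at position 2 (positions 2nd, 5th, 8th, ...).
Applying both steps to "gafkcmzwagqp": "gafkcmzwa", then "acw".

acw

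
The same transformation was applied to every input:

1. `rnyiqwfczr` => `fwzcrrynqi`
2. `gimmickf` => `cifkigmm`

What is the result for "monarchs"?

crshoman

Rule — swap the front and back halves of the string, then swap each adjacent pair of characters (1↔2, 3↔4, ...).
Working it through for "monarchs": intermediate "rchsmona", final "crshoman".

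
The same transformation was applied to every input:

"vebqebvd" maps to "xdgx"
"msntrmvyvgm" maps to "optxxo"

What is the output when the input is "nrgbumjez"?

The transformation: keep every other character starting from the first (positions 1st, 3rd, 5th, ...), then shift every letter 2 places forward in the alphabet (wrapping around).
Doing the same to "nrgbumjez": "piwlb".

piwlb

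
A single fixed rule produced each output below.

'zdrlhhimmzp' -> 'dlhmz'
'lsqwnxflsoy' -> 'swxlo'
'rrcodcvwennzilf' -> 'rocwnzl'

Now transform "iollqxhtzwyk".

olxtwk

The rule is to keep every other character starting from the second (positions 2nd, 4th, 6th, ...).
Doing the same to "iollqxhtzwyk": "olxtwk".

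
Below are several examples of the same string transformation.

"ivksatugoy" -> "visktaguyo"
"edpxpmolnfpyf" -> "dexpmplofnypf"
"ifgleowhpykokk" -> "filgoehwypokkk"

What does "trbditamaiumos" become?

Rule — swap each adjacent pair of characters (1↔2, 3↔4, ...).
Applying that to "trbditamaiumos" gives "rtdbtimaiamuso".

rtdbtimaiamuso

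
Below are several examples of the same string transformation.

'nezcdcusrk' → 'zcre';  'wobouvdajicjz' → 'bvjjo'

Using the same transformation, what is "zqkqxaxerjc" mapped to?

karz

What's happening: move the first 2 characters to the end (rotate left by 2), then keep one character in every 3, starting at position 1 (positions 1st, 4th, 7th, ...).
On "zqkqxaxerjc" that produces "karz".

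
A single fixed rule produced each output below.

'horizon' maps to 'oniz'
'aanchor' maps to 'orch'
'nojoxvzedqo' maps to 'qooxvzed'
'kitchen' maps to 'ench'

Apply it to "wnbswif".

The transformation: delete the first 3 characters, then move the last 2 characters to the front (rotate right by 2).
For "wnbswif", step one produces "swif"; step two turns that into "ifsw".

ifsw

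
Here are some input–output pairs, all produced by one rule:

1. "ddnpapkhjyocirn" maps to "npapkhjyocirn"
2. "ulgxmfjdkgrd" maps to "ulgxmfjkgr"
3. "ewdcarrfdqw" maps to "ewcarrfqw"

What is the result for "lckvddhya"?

In each case the input is transformed by: remove every "d".
On "lckvddhya" that produces "lckvhya".

lckvhya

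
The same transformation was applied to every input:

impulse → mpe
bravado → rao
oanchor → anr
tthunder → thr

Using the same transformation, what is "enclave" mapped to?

nce

The pattern: swap each adjacent pair of characters (1↔2, 3↔4, ...), then keep one character in every 3, starting at position 1 (positions 1st, 4th, 7th, ...).
Working it through for "enclave": intermediate "nelcvae", final "nce".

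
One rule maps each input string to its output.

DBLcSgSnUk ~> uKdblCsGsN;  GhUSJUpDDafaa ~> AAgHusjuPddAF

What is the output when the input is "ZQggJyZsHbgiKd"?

kDzqGGjYzShBGI

In each case the input is transformed by: move the last 2 characters to the front (rotate right by 2), then flip the case of every letter.
Starting from "ZQggJyZsHbgiKd": after the first operation, "KdZQggJyZsHbgi"; after the second, "kDzqGGjYzShBGI".
(Check on "DBLcSgSnUk": → "UkDBLcSgSn" → "uKdblCsGsN" ✓)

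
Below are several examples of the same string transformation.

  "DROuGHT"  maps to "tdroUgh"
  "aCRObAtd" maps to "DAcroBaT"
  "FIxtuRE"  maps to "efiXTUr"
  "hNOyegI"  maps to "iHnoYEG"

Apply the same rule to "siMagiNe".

ESImAGIn

The transformation: flip the case of every letter, then move the last character to the front.
Starting from "siMagiNe": after the first operation, "SImAGInE"; after the second, "ESImAGIn".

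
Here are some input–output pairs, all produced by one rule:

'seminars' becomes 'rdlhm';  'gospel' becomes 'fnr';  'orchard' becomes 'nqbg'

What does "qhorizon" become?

pgnqh

The rule is to shift every letter 1 place backward in the alphabet (wrapping around), then delete the last 3 characters.
Working it through for "qhorizon": intermediate "pgnqhynm", final "pgnqh".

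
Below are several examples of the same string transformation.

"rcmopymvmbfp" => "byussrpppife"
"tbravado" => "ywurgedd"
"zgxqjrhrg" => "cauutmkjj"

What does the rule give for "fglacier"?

In each case the input is transformed by: sort the characters into reverse alphabetical order, then shift every letter 3 places forward in the alphabet (wrapping around).
On "fglacier": the first step gives "rligfeca", and the second then gives "uoljihfd".

uoljihfd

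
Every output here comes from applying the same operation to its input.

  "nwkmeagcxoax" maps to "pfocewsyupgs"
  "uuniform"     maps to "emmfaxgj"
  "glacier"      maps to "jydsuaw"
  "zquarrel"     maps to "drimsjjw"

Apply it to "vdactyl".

Each output is the input with this applied: move the last character to the front, then shift every letter 8 places backward in the alphabet (wrapping around).
So "vdactyl" becomes "dnvsulq".
(Check on "zquarrel": → "lzquarre" → "drimsjjw" ✓)

dnvsulq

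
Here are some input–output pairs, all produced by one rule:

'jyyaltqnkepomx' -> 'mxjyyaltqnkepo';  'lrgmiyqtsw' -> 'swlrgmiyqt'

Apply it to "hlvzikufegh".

ghhlvzikufe

In each case the input is transformed by: move the last 2 characters to the front (rotate right by 2).
Doing the same to "hlvzikufegh": "ghhlvzikufe".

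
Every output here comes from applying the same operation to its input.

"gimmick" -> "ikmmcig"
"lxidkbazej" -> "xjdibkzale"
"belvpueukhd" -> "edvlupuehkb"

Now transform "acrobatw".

Rule — swap the first and last characters, then swap each adjacent pair of characters (1↔2, 3↔4, ...).
Doing the same to "acrobatw": "cworabat".

cworabat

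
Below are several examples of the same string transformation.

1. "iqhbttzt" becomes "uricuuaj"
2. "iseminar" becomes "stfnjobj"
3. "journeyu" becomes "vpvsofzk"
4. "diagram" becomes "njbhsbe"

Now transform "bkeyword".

Each output is the input with this applied: shift every letter 1 place forward in the alphabet (wrapping around), then swap the first and last characters.
Starting from "bkeyword": after the first operation, "clfzxpse"; after the second, "elfzxpsc".

elfzxpsc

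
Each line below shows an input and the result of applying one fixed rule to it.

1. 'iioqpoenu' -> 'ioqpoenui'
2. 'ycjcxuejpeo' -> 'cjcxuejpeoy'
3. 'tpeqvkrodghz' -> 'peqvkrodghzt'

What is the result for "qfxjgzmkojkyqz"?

Each output is the input with this applied: move the first character to the end.
So "qfxjgzmkojkyqz" becomes "fxjgzmkojkyqzq".

fxjgzmkojkyqzq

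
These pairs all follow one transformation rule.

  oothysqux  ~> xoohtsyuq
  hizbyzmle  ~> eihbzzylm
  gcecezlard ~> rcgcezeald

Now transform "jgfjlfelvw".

In each case the input is transformed by: swap each adjacent pair of characters (1↔2, 3↔4, ...), then move the last character to the front.
Applying that to "jgfjlfelvw" gives "vgjjffllew".

vgjjffllew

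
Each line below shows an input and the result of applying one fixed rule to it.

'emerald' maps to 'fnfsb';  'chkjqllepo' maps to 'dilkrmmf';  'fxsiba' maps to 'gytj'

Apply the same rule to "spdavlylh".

tqebwmz

Rule — shift every letter 1 place forward in the alphabet (wrapping around), then delete the last 2 characters.
"spdavlylh" → "tqebwmzmi" → "tqebwmz".
(Check on "emerald": → "fnfsbme" → "fnfsb" ✓)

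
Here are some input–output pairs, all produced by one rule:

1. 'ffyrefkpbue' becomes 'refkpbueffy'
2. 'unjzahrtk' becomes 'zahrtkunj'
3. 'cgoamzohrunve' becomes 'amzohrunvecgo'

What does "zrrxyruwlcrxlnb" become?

xyruwlcrxlnbzrr

The rule is to move the first 3 characters to the end (rotate left by 3).
On "zrrxyruwlcrxlnb" that produces "xyruwlcrxlnbzrr".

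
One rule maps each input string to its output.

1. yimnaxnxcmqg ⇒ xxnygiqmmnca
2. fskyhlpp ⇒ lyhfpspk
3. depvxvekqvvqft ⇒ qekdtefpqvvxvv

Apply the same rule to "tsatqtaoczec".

otatcseaztcq

Rule — take characters alternately from the front and the back (1st, last, 2nd, 2nd-last, ...), then move the last 3 characters to the front (rotate right by 3).
For "tsatqtaoczec", step one produces "tcseaztcqota"; step two turns that into "otatcseaztcq".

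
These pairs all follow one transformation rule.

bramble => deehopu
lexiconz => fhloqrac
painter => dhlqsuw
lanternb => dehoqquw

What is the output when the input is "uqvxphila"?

dklostxya

Rule — sort the characters into alphabetical order, then shift every letter 3 places forward in the alphabet (wrapping around).
Starting from "uqvxphila": after the first operation, "ahilpquvx"; after the second, "dklostxya".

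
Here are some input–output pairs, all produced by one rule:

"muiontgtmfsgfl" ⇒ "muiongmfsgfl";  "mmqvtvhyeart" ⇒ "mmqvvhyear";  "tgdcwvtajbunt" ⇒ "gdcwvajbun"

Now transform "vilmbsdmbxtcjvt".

vilmbsdmbxcjv

The transformation: remove every "t".
On "vilmbsdmbxtcjvt" that produces "vilmbsdmbxcjv".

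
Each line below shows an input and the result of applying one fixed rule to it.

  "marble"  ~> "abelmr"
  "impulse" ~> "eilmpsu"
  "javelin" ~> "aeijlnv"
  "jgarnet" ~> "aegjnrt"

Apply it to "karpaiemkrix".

aaeiikkmprrx

The pattern: sort the characters into alphabetical order.
For "karpaiemkrix" the result is "aaeiikkmprrx".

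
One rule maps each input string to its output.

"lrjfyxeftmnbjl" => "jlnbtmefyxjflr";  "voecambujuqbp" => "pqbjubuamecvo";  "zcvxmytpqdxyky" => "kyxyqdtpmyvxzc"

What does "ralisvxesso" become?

ossxesvlira

The transformation: swap each adjacent pair of characters (1↔2, 3↔4, ...), then reverse the string.
Starting from "ralisvxesso": after the first operation, "arilvsexsso"; after the second, "ossxesvlira".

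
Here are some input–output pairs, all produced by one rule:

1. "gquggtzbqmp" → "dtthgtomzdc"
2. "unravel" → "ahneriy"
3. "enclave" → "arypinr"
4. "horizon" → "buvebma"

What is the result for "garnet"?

In each case the input is transformed by: shift every letter 13 places forward in the alphabet (wrapping around) — i.e. ROT13, then swap each adjacent pair of characters (1↔2, 3↔4, ...).
Applying both steps to "garnet": "tnearg", then "ntaegr".

ntaegr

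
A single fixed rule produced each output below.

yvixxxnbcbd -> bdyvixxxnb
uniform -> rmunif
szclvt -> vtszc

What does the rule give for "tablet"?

What's happening: move the last 3 characters to the front (rotate right by 3), then delete the first character.
Working it through for "tablet": intermediate "lettab", final "ettab".

ettab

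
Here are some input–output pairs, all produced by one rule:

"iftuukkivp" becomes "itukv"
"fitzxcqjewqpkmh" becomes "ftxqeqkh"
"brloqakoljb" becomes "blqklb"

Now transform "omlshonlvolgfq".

olhnvlf

In each case the input is transformed by: keep every other character starting from the first (positions 1st, 3rd, 5th, ...).
So "omlshonlvolgfq" becomes "olhnvlf".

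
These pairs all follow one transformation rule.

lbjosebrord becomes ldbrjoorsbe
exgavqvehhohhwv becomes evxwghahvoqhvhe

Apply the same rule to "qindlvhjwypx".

The pattern: take characters alternately from the front and the back (1st, last, 2nd, 2nd-last, ...).
For "qindlvhjwypx" the result is "qxipnydwljvh".

qxipnydwljvh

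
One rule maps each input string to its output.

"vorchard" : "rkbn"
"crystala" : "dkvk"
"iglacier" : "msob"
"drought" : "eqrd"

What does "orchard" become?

What's happening: shift every letter 10 places forward in the alphabet (wrapping around), then keep only the last 4 characters.
On "orchard": the first step gives "ybmrkbn", and the second then gives "rkbn".

rkbn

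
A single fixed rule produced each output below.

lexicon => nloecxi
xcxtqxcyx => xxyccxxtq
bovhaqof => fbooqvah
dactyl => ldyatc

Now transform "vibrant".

tvniabr

The transformation: take characters alternately from the front and the back (1st, last, 2nd, 2nd-last, ...), then swap each adjacent pair of characters (1↔2, 3↔4, ...).
Starting from "vibrant": after the first operation, "vtinbar"; after the second, "tvniabr".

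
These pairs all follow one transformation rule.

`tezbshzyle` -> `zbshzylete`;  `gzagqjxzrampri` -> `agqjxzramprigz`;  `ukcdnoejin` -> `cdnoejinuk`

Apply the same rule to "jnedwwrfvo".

The transformation: move the first 2 characters to the end (rotate left by 2).
Applying that to "jnedwwrfvo" gives "edwwrfvojn".

edwwrfvojn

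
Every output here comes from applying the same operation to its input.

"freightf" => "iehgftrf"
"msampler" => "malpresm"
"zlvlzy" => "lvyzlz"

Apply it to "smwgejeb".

The transformation: swap each adjacent pair of characters (1↔2, 3↔4, ...), then move the first 2 characters to the end (rotate left by 2).
Working it through for "smwgejeb": intermediate "msgwjebe", final "gwjebems".

gwjebems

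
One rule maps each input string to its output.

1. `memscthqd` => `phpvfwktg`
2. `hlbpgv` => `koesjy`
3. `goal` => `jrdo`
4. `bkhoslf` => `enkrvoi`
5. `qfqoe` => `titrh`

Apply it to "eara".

hdud

The transformation: shift every letter 3 places forward in the alphabet (wrapping around).
Applying that to "eara" gives "hdud".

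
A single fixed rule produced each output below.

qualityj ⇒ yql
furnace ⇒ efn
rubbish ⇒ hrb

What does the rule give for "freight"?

In each case the input is transformed by: keep one character in every 3, starting at position 1 (positions 1st, 4th, 7th, ...), then move the last character to the front.
Working it through for "freight": intermediate "fit", final "tfi".

tfi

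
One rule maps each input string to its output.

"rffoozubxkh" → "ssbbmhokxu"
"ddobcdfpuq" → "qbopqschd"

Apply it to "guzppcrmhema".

The pattern: shift every letter 13 places forward in the alphabet (wrapping around) — i.e. ROT13, then delete the first character.
Starting from "guzppcrmhema": after the first operation, "thmccpezurzn"; after the second, "hmccpezurzn".
(Check on "rffoozubxkh": → "essbbmhokxu" → "ssbbmhokxu" ✓)

hmccpezurzn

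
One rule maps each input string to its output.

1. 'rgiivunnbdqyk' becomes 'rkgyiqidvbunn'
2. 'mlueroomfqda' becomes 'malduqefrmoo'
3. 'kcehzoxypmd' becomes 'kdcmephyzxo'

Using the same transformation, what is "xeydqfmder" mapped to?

xreeyddmqf

The transformation: take characters alternately from the front and the back (1st, last, 2nd, 2nd-last, ...).
For "xeydqfmder" the result is "xreeyddmqf".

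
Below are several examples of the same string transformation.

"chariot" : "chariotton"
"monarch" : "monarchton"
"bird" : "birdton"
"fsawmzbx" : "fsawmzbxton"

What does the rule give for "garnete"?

garneteton

In each case the input is transformed by: append "ton".
So "garnete" becomes "garneteton".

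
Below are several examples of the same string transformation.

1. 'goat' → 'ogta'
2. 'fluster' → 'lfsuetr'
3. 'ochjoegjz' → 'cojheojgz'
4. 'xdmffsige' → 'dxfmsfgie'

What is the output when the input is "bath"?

Looking at the pairs, the operation is to swap each adjacent pair of characters (1↔2, 3↔4, ...).
Doing the same to "bath": "abht".

abht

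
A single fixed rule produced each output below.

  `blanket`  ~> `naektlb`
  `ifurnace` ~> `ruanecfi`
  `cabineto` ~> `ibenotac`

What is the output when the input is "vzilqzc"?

lizqczv

What's happening: swap each adjacent pair of characters (1↔2, 3↔4, ...), then move the first 2 characters to the end (rotate left by 2).
Applying that to "vzilqzc" gives "lizqczv".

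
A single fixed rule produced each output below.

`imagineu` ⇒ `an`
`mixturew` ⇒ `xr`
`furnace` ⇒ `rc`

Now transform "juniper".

Rule — keep one character in every 3, starting at position 3 (positions 3rd, 6th, 9th, ...).
"juniper" → "ne".

ne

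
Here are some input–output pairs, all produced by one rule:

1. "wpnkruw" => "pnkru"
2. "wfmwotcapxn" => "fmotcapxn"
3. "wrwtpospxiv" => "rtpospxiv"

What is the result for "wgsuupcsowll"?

gsuupcsoll

The pattern: remove every "w".
For "wgsuupcsowll" the result is "gsuupcsoll".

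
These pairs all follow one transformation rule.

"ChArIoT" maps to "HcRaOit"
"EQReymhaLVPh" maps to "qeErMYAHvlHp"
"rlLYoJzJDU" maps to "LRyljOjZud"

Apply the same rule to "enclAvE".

Looking at the pairs, the operation is to flip the case of every letter, then swap each adjacent pair of characters (1↔2, 3↔4, ...).
Applying both steps to "enclAvE": "ENCLaVe", then "NELCVae".
(Check on "rlLYoJzJDU": → "RLlyOjZjdu" → "LRyljOjZud" ✓)

NELCVae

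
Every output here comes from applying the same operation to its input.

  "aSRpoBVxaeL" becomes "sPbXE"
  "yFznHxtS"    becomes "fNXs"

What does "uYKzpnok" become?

yZNK

The pattern: keep every other character starting from the second (positions 2nd, 4th, 6th, ...), then flip the case of every letter.
Starting from "uYKzpnok": after the first operation, "Yznk"; after the second, "yZNK".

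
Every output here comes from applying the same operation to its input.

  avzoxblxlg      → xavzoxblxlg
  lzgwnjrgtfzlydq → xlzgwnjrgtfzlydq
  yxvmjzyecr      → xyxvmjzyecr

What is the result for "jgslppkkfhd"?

Rule — prepend "x".
Applying that to "jgslppkkfhd" gives "xjgslppkkfhd".

xjgslppkkfhd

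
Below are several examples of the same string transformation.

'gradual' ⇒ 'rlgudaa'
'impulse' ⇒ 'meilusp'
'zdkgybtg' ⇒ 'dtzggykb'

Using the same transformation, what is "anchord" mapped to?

Each output is the input with this applied: swap each adjacent pair of characters (1↔2, 3↔4, ...), then take characters alternately from the front and the back (1st, last, 2nd, 2nd-last, ...).
Applying both steps to "anchord": "nahcrod", then "ndaohrc".

ndaohrc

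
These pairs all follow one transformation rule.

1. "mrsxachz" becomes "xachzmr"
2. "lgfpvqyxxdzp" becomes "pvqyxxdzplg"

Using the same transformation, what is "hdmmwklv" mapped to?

mwklvhd

Each output is the input with this applied: move the first 2 characters to the end (rotate left by 2), then delete the first character.
"hdmmwklv" → "mmwklvhd" → "mwklvhd".
(Check on "mrsxachz": → "sxachzmr" → "xachzmr" ✓)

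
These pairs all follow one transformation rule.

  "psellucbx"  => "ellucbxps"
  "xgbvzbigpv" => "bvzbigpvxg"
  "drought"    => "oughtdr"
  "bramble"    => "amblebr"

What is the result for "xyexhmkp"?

Looking at the pairs, the operation is to move the first 2 characters to the end (rotate left by 2).
Applying that to "xyexhmkp" gives "exhmkpxy".

exhmkpxy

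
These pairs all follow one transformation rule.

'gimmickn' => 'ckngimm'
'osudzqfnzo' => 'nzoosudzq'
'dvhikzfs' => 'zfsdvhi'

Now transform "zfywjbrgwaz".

What's happening: move the last 3 characters to the front (rotate right by 3), then delete the last character.
"zfywjbrgwaz" → "wazzfywjbrg" → "wazzfywjbr".

wazzfywjbr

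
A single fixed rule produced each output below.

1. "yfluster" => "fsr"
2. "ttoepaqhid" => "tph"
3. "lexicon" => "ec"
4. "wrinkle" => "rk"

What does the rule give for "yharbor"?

In each case the input is transformed by: keep one character in every 3, starting at position 2 (positions 2nd, 5th, 8th, ...).
So "yharbor" becomes "hb".

hb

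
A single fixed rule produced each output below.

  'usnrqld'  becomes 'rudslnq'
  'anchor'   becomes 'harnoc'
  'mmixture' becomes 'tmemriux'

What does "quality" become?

lqyutai

Rule — take characters alternately from the front and the back (1st, last, 2nd, 2nd-last, ...), then move the last character to the front.
Starting from "quality": after the first operation, "qyutail"; after the second, "lqyutai".
(Check on "anchor": → "arnoch" → "harnoc" ✓)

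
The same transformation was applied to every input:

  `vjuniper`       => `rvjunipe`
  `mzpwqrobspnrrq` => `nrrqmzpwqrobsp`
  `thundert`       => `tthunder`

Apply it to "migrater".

rmigrate

The rule is to swap the front and back halves of the string, then move the first 3 characters to the end (rotate left by 3).
Working it through for "migrater": intermediate "atermigr", final "rmigrate".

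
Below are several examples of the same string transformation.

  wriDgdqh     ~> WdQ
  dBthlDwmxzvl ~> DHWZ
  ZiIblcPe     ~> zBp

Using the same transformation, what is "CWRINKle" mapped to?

ciL

Looking at the pairs, the operation is to flip the case of every letter, then keep one character in every 3, starting at position 1 (positions 1st, 4th, 7th, ...).
Applying that to "CWRINKle" gives "ciL".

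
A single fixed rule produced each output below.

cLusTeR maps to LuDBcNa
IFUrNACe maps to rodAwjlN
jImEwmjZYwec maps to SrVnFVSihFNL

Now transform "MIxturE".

vrGCDAn

The rule is to shift every letter 9 places forward in the alphabet (wrapping around), then flip the case of every letter.
On "MIxturE": the first step gives "VRgcdaN", and the second then gives "vrGCDAn".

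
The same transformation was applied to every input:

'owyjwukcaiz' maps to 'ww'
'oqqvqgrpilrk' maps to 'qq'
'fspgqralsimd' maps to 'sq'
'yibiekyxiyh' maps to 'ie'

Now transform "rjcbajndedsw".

ja

The transformation: keep one character in every 3, starting at position 2 (positions 2nd, 5th, 8th, ...), then delete the last 2 characters.
On "rjcbajndedsw": the first step gives "jads", and the second then gives "ja".
(Check on "oqqvqgrpilrk": → "qqpr" → "qq" ✓)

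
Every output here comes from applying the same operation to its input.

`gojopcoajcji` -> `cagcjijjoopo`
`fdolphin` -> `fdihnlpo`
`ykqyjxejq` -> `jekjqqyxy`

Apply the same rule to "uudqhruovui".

hdoirquuuuv

Each output is the input with this applied: sort the characters into alphabetical order, then swap each adjacent pair of characters (1↔2, 3↔4, ...).
On "uudqhruovui": the first step gives "dhioqruuuuv", and the second then gives "hdoirquuuuv".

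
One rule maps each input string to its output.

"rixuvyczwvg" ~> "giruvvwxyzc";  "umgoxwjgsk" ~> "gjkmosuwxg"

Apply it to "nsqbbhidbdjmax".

bbbddhijmnqsxa

In each case the input is transformed by: sort the characters into alphabetical order, then move the first character to the end.
Applying both steps to "nsqbbhidbdjmax": "abbbddhijmnqsx", then "bbbddhijmnqsxa".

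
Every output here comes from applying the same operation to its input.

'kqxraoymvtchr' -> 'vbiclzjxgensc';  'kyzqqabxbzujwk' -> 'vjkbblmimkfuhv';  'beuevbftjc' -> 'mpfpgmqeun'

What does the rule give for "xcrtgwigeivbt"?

incerhtrptgme

Each output is the input with this applied: shift every letter 11 places forward in the alphabet (wrapping around).
"xcrtgwigeivbt" → "incerhtrptgme".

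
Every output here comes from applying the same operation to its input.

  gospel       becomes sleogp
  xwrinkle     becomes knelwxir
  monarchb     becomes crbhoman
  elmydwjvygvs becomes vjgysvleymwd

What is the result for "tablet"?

The pattern: swap each adjacent pair of characters (1↔2, 3↔4, ...), then swap the front and back halves of the string.
Starting from "tablet": after the first operation, "atlbte"; after the second, "bteatl".

bteatl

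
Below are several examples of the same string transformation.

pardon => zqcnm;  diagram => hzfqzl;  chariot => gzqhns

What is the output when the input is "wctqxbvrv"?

bspwauqu

Looking at the pairs, the operation is to delete the first character, then shift every letter 1 place backward in the alphabet (wrapping around).
Starting from "wctqxbvrv": after the first operation, "ctqxbvrv"; after the second, "bspwauqu".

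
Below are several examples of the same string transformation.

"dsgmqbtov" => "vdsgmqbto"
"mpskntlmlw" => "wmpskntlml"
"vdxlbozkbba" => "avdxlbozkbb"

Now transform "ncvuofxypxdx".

xncvuofxypxd

What's happening: move the last character to the front.
"ncvuofxypxdx" → "xncvuofxypxd".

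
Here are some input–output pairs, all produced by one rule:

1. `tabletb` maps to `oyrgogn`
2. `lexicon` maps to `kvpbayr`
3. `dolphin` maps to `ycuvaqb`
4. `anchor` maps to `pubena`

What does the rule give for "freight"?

Rule — move the first 2 characters to the end (rotate left by 2), then shift every letter 13 places forward in the alphabet (wrapping around) — i.e. ROT13.
On "freight": the first step gives "eightfr", and the second then gives "rvtugse".
(Check on "dolphin": → "lphindo" → "ycuvaqb" ✓)

rvtugse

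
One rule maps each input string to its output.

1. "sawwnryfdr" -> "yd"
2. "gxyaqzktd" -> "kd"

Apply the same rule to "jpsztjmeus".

What's happening: keep every other character starting from the first (positions 1st, 3rd, 5th, ...), then delete the first 3 characters.
Applying that to "jpsztjmeus" gives "mu".

mu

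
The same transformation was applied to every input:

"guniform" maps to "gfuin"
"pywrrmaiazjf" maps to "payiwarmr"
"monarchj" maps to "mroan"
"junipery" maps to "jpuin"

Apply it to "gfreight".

gifer

The rule is to delete the last 3 characters, then take characters alternately from the front and the back (1st, last, 2nd, 2nd-last, ...).
Applying both steps to "gfreight": "gfrei", then "gifer".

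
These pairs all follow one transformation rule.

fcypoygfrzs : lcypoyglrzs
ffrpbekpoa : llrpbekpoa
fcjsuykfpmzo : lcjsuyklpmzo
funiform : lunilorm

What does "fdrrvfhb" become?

The transformation: replace every "f" with "l".
On "fdrrvfhb" that produces "ldrrvlhb".

ldrrvlhb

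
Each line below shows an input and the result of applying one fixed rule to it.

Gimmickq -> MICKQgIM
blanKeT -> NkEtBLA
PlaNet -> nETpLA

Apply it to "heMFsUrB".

The pattern: move the first 3 characters to the end (rotate left by 3), then flip the case of every letter.
Doing the same to "heMFsUrB": "fSuRbHEm".

fSuRbHEm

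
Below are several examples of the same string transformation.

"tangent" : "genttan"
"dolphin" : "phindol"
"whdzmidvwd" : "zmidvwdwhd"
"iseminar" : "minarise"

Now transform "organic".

The rule is to move the first 3 characters to the end (rotate left by 3).
So "organic" becomes "anicorg".

anicorg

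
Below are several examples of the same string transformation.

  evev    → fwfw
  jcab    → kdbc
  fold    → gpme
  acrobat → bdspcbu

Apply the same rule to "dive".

ejwf

Each output is the input with this applied: shift every letter 1 place forward in the alphabet (wrapping around).
So "dive" becomes "ejwf".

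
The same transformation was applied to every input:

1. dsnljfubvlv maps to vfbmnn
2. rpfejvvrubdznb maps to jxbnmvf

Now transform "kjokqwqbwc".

cgiio

Looking at the pairs, the operation is to keep every other character starting from the first (positions 1st, 3rd, 5th, ...), then shift every letter 8 places backward in the alphabet (wrapping around).
Applying that to "kjokqwqbwc" gives "cgiio".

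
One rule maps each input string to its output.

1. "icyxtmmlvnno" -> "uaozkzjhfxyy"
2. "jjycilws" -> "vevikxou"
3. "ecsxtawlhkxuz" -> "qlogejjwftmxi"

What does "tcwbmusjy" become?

The rule is to take characters alternately from the front and the back (1st, last, 2nd, 2nd-last, ...), then shift every letter 12 places forward in the alphabet (wrapping around).
Applying both steps to "tcwbmusjy": "tycjwsbum", then "fkoviengy".

fkoviengy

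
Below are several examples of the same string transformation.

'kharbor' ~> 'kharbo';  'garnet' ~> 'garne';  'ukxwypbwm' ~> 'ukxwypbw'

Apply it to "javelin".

javeli

What's happening: delete the last character.
Doing the same to "javelin": "javeli".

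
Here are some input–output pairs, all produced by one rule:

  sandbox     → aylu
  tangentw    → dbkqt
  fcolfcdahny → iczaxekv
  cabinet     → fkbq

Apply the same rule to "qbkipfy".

fmcv

In each case the input is transformed by: shift every letter 3 places backward in the alphabet (wrapping around), then delete the first 3 characters.
Doing the same to "qbkipfy": "fmcv".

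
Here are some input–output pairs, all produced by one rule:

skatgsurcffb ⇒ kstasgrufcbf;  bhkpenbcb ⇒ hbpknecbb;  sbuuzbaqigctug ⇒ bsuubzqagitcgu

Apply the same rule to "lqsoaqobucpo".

Looking at the pairs, the operation is to swap each adjacent pair of characters (1↔2, 3↔4, ...).
Doing the same to "lqsoaqobucpo": "qlosqabocuop".

qlosqabocuop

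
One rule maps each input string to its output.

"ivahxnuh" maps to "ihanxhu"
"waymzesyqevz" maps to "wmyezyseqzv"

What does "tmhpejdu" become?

tphjeud

What's happening: swap each adjacent pair of characters (1↔2, 3↔4, ...), then delete the first character.
Working it through for "tmhpejdu": intermediate "mtphjeud", final "tphjeud".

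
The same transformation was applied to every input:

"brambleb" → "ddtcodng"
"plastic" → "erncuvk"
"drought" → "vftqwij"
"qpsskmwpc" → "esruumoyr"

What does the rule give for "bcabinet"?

vdecdkpg

What's happening: shift every letter 2 places forward in the alphabet (wrapping around), then move the last character to the front.
Working it through for "bcabinet": intermediate "decdkpgv", final "vdecdkpg".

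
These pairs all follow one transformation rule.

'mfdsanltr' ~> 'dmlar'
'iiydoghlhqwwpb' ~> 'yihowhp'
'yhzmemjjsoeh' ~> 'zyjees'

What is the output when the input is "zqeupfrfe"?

ezrpe

The transformation: keep every other character starting from the first (positions 1st, 3rd, 5th, ...), then swap each adjacent pair of characters (1↔2, 3↔4, ...).
Starting from "zqeupfrfe": after the first operation, "zepre"; after the second, "ezrpe".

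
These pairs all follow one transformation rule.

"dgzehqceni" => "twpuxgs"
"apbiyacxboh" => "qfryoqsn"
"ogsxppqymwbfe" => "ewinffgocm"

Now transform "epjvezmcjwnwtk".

ufzlupcszmd

The transformation: delete the last 3 characters, then shift every letter 10 places backward in the alphabet (wrapping around).
For "epjvezmcjwnwtk", step one produces "epjvezmcjwn"; step two turns that into "ufzlupcszmd".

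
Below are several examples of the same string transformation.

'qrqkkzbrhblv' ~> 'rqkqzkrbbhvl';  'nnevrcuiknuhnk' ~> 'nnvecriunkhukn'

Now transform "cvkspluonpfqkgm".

vcsklpoupnqfgkm

In each case the input is transformed by: swap each adjacent pair of characters (1↔2, 3↔4, ...).
Applying that to "cvkspluonpfqkgm" gives "vcsklpoupnqfgkm".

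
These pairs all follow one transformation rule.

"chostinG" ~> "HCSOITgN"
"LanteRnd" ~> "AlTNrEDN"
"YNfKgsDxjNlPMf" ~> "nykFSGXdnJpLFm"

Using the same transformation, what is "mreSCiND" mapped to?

Each output is the input with this applied: swap each adjacent pair of characters (1↔2, 3↔4, ...), then flip the case of every letter.
On "mreSCiND": the first step gives "rmSeiCDN", and the second then gives "RMsEIcdn".

RMsEIcdn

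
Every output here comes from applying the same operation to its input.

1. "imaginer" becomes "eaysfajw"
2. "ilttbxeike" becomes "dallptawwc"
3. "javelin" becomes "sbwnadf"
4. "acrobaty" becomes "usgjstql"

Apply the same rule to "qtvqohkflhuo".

liinzgxczdgm

The rule is to shift every letter 8 places backward in the alphabet (wrapping around), then swap each adjacent pair of characters (1↔2, 3↔4, ...).
Working it through for "qtvqohkflhuo": intermediate "ilnigzcxdzmg", final "liinzgxczdgm".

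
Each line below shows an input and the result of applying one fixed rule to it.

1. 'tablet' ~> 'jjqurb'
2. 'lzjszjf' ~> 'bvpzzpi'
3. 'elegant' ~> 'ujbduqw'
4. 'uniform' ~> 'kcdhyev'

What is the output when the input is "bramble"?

ruhbqrc

The transformation: shift every letter 10 places backward in the alphabet (wrapping around), then take characters alternately from the front and the back (1st, last, 2nd, 2nd-last, ...).
Applying both steps to "bramble": "rhqcrbu", then "ruhbqrc".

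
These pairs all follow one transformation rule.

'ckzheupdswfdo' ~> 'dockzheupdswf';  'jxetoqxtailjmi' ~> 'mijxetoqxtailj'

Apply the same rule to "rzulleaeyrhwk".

wkrzulleaeyrh

The transformation: move the last 2 characters to the front (rotate right by 2).
Doing the same to "rzulleaeyrhwk": "wkrzulleaeyrh".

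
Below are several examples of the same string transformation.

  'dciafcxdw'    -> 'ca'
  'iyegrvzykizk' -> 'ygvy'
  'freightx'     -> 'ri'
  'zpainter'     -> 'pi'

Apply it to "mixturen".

The rule is to keep every other character starting from the second (positions 2nd, 4th, 6th, ...), then delete the last 2 characters.
On "mixturen": the first step gives "itrn", and the second then gives "it".

it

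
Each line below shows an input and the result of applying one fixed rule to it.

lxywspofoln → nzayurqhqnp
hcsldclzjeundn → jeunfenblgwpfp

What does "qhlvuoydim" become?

What's happening: shift every letter 2 places forward in the alphabet (wrapping around).
For "qhlvuoydim" the result is "sjnxwqafko".

sjnxwqafko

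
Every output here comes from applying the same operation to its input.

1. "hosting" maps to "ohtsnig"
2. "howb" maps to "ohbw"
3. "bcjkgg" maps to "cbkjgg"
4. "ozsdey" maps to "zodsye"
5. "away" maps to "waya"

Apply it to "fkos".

kfso

The pattern: swap each adjacent pair of characters (1↔2, 3↔4, ...).
"fkos" → "kfso".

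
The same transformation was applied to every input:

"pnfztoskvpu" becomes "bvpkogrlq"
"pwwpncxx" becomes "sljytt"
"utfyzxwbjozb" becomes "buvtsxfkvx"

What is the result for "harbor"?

In each case the input is transformed by: shift every letter 4 places backward in the alphabet (wrapping around), then delete the first 2 characters.
Starting from "harbor": after the first operation, "dwnxkn"; after the second, "nxkn".

nxkn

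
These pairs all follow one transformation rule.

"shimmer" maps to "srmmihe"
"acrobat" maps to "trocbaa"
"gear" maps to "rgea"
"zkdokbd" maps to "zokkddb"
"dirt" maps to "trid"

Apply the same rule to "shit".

tsih

The pattern: sort the characters into reverse alphabetical order.
Applying that to "shit" gives "tsih".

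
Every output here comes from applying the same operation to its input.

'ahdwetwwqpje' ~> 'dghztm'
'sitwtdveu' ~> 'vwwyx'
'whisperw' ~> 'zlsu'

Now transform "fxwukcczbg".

The pattern: keep every other character starting from the first (positions 1st, 3rd, 5th, ...), then shift every letter 3 places forward in the alphabet (wrapping around).
On "fxwukcczbg": the first step gives "fwkcb", and the second then gives "iznfe".

iznfe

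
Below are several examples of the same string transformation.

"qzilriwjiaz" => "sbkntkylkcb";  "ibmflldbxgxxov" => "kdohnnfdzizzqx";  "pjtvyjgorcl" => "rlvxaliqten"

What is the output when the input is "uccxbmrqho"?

weezdotsjq

The pattern: shift every letter 2 places forward in the alphabet (wrapping around).
Applying that to "uccxbmrqho" gives "weezdotsjq".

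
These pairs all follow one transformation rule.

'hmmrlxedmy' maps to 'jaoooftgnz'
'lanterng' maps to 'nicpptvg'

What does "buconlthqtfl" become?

dnwhevqspjnv

In each case the input is transformed by: shift every letter 2 places forward in the alphabet (wrapping around), then take characters alternately from the front and the back (1st, last, 2nd, 2nd-last, ...).
For "buconlthqtfl" the result is "dnwhevqspjnv".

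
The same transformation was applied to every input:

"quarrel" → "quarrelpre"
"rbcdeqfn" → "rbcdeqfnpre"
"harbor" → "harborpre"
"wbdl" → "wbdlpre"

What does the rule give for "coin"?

coinpre

The pattern: append "pre".
Doing the same to "coin": "coinpre".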